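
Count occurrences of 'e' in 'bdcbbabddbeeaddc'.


Scanning 'bdcbbabddbeeaddc' for 'e':
  Position 10: 'e' -> MATCH (count: 1)
  Position 11: 'e' -> MATCH (count: 2)
Total occurrences of 'e': 2

2


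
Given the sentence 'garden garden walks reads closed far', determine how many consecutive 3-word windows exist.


Word trigrams from [6] words:
  Trigram 1: (garden garden walks)
  Trigram 2: (garden walks reads)
  Trigram 3: (walks reads closed)
  Trigram 4: (reads closed far)
Total word trigrams: 6 - 2 = 4

4


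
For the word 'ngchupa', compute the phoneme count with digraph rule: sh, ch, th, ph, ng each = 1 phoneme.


Parsing 'ngchupa' greedily, digraphs first:
  'ng' -> digraph (1 consonant phoneme) (phonemes so far: 1)
  'ch' -> digraph (1 consonant phoneme) (phonemes so far: 2)
  'u' -> vowel phoneme (phonemes so far: 3)
  'p' -> consonant phoneme (phonemes so far: 4)
  'a' -> vowel phoneme (phonemes so far: 5)
Total phonemes: 5

5


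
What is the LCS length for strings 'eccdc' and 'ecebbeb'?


DP table for LCS of 'eccdc' and 'ecebbeb':
       e  c  e  b  b  e  b
    0  0  0  0  0  0  0  0
  e 0  1  1  1  1  1  1  1
  c 0  1  2  2  2  2  2  2
  c 0  1  2  2  2  2  2  2
  d 0  1  2  2  2  2  2  2
  c 0  1  2  2  2  2  2  2
LCS: 'ec'
LCS length = 2

2


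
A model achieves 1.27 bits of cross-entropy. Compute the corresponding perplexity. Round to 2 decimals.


Perplexity formula: PP = 2^H
H = 1.27
PP = 2^1.27
Decompose: 2^1.27 = 2^1 * 2^0.27
2^1 = 2, 2^0.27 ~ 1.2058078
PP ~ 2 * 1.2058078 = 2.4116156
Rounded to 2 decimals: 2.41

2.41


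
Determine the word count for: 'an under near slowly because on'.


Counting words by splitting on spaces:
  Word 1: 'an'
  Word 2: 'under'
  Word 3: 'near'
  Word 4: 'slowly'
  Word 5: 'because'
  Word 6: 'on'
Total words: 6

6


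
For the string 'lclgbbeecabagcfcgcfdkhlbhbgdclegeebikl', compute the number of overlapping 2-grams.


String 'lclgbbeecabagcfcgcfdkhlbhbgdclegeebikl' has length L = 38.
Number of overlapping n-grams = L - n + 1
Substituting: 38 - 2 + 1 = 37

37


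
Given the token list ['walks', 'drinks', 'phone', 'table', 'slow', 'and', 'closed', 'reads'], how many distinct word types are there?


Listing all tokens and tracking unique types:
  Token 1: 'walks' -> NEW (unique so far: 1)
  Token 2: 'drinks' -> NEW (unique so far: 2)
  Token 3: 'phone' -> NEW (unique so far: 3)
  Token 4: 'table' -> NEW (unique so far: 4)
  Token 5: 'slow' -> NEW (unique so far: 5)
  Token 6: 'and' -> NEW (unique so far: 6)
  Token 7: 'closed' -> NEW (unique so far: 7)
  Token 8: 'reads' -> NEW (unique so far: 8)
Unique types: ('and', 'closed', 'drinks', 'phone', 'reads', 'slow', 'table', 'walks')
Vocabulary size: 8

8


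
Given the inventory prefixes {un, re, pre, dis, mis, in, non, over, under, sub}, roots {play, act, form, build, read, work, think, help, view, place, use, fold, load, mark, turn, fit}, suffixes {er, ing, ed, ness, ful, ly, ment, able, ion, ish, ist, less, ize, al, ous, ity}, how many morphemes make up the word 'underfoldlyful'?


Segmenting 'underfoldlyful' against the inventory:
  'under' -> prefix (morpheme 1)
  'fold' -> root (morpheme 2)
  'ly' -> suffix (morpheme 3)
  'ful' -> suffix (morpheme 4)
Total morphemes: 4

4


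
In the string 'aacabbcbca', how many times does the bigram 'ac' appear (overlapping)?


Scanning 'aacabbcbca' for bigram 'ac':
  Position 0: 'aa' -> no
  Position 1: 'ac' -> MATCH
  Position 2: 'ca' -> no
  Position 3: 'ab' -> no
  Position 4: 'bb' -> no
  Position 5: 'bc' -> no
  Position 6: 'cb' -> no
  Position 7: 'bc' -> no
  Position 8: 'ca' -> no
Total matches: 1

1


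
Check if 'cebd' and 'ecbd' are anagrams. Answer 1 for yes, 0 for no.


Sort characters of 'cebd': 'bcde'
Sort characters of 'ecbd': 'bcde'
Sorted forms match -> they ARE anagrams
Result: 1

1


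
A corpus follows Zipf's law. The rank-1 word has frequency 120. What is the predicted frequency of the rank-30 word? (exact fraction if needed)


Zipf's law: freq(rank) = f1 / rank
f1 = 120, rank = 30
freq = 120 / 30
= 4

4


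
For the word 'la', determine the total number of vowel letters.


Scanning each character of 'la':
  Position 1: 'l' -> consonant (running count: 0)
  Position 2: 'a' -> vowel (running count: 1)
Total vowels: 1

1


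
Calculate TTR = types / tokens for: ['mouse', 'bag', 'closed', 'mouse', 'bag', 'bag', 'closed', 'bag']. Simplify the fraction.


Tokens: 8
Unique types: ('bag', 'closed', 'mouse') = 3
TTR = 3/8
Already in lowest terms.

3/8


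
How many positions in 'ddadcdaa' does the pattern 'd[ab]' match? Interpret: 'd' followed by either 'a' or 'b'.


Pattern: d[ab] means 'd' followed by either 'a' or 'b'.
Scanning 'ddadcdaa' position-by-position:
  Pos 0: window 'dd' -> no
  Pos 1: window 'da' -> MATCH
  Pos 2: window 'ad' -> no
  Pos 3: window 'dc' -> no
  Pos 4: window 'cd' -> no
  Pos 5: window 'da' -> MATCH
  Pos 6: window 'aa' -> no
  Pos 7: window 'a' -> no
Total matches: 2

2


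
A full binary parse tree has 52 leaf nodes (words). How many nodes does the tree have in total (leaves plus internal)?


Leaf nodes (terminals): 52
Internal nodes = n - 1 = 52 - 1 = 51
Total = leaves + internal = 52 + 51 = 103

103


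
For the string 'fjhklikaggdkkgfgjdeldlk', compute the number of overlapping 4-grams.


String 'fjhklikaggdkkgfgjdeldlk' has length L = 23.
Number of overlapping n-grams = L - n + 1
Substituting: 23 - 4 + 1 = 20

20


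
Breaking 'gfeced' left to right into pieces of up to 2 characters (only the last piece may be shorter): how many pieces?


'gfeced' has 6 characters.
Chunking with max size 2:
  Chunk 1: 'gf' (positions 0-1)
  Chunk 2: 'ec' (positions 2-3)
  Chunk 3: 'ed' (positions 4-5)
Total chunks: ceil(6 / 2) = 3

3


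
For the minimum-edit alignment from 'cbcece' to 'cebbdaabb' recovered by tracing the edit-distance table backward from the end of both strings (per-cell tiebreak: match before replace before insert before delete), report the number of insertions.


Edit distance = 7. Backtracking from cell (6, 9) with preference match > replace > insert > delete,
then listing the resulting alignment 'cbcece' -> 'cebbdaabb' left to right:
  Step 1: keep 'c'
  Step 2: insert 'e' [insertion #1]
  Step 3: insert 'b' [insertion #2]
  Step 4: keep 'b'
  Step 5: insert 'd' [insertion #3]
  Step 6: replace c->a
  Step 7: replace e->a
  Step 8: replace c->b
  Step 9: replace e->b
Total insertions: 3

3


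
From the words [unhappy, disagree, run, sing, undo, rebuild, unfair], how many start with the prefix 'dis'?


Checking each word for prefix 'dis':
  'unhappy' -> no (count: 0)
  'disagree' -> YES, starts with 'dis' (count: 1)
  'run' -> no (count: 1)
  'sing' -> no (count: 1)
  'undo' -> no (count: 1)
  'rebuild' -> no (count: 1)
  'unfair' -> no (count: 1)
Total with prefix 'dis': 1

1


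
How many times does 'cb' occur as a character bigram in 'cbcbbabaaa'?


Scanning 'cbcbbabaaa' for bigram 'cb':
  Position 0: 'cb' -> MATCH
  Position 1: 'bc' -> no
  Position 2: 'cb' -> MATCH
  Position 3: 'bb' -> no
  Position 4: 'ba' -> no
  Position 5: 'ab' -> no
  Position 6: 'ba' -> no
  Position 7: 'aa' -> no
  Position 8: 'aa' -> no
Total matches: 2

2


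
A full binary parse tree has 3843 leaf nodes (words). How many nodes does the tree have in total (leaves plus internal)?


Leaf nodes (terminals): 3843
Internal nodes = n - 1 = 3843 - 1 = 3842
Total = leaves + internal = 3843 + 3842 = 7685

7685


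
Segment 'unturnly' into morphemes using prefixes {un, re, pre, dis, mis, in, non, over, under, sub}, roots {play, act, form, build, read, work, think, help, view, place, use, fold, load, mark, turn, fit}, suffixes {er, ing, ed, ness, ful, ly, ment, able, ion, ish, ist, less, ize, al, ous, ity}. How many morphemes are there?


Segmenting 'unturnly' against the inventory:
  'un' -> prefix (morpheme 1)
  'turn' -> root (morpheme 2)
  'ly' -> suffix (morpheme 3)
Total morphemes: 3

3


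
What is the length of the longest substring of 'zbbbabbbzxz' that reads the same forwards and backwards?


Scanning 'zbbbabbbzxz' for palindromic substrings.
Substring at positions 0-8: 'zbbbabbbz'.
Check: reverse('zbbbabbbz') = 'zbbbabbbz' -> palindrome confirmed.
Neighbouring characters ('-' / 'x') break symmetry, so it cannot extend further.
No longer palindromic substring exists; longest length = 9

9


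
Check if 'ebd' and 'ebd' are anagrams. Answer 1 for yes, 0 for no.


Sort characters of 'ebd': 'bde'
Sort characters of 'ebd': 'bde'
Sorted forms match -> they ARE anagrams
Result: 1

1


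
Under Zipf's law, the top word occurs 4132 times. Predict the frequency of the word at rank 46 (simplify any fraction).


Zipf's law: freq(rank) = f1 / rank
f1 = 4132, rank = 46
freq = 4132 / 46
GCD(4132, 46) = 2
Simplified: 2066/23

2066/23


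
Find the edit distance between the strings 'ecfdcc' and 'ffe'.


Building DP table for s1='ecfdcc' (len 6) and s2='ffe' (len 3):
       f  f  e
    0  1  2  3
  e 1  1  2  2
  c 2  2  2  3
  f 3  2  2  3
  d 4  3  3  3
  c 5  4  4  4
  c 6  5  5  5
Edit distance = dp[6][3] = 5

5


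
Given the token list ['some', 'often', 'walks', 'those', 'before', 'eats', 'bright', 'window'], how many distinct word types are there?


Listing all tokens and tracking unique types:
  Token 1: 'some' -> NEW (unique so far: 1)
  Token 2: 'often' -> NEW (unique so far: 2)
  Token 3: 'walks' -> NEW (unique so far: 3)
  Token 4: 'those' -> NEW (unique so far: 4)
  Token 5: 'before' -> NEW (unique so far: 5)
  Token 6: 'eats' -> NEW (unique so far: 6)
  Token 7: 'bright' -> NEW (unique so far: 7)
  Token 8: 'window' -> NEW (unique so far: 8)
Unique types: ('before', 'bright', 'eats', 'often', 'some', 'those', 'walks', 'window')
Vocabulary size: 8

8


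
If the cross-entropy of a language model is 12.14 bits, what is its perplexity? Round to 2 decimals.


Perplexity formula: PP = 2^H
H = 12.14
PP = 2^12.14
Decompose: 2^12.14 = 2^12 * 2^0.14
2^12 = 4096, 2^0.14 ~ 1.1019051
PP ~ 4096 * 1.1019051 = 4513.4032896
Rounded to 2 decimals: 4513.40

4513.40


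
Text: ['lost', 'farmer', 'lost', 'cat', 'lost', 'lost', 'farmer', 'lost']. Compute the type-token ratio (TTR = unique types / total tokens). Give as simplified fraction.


Tokens: 8
Unique types: ('cat', 'farmer', 'lost') = 3
TTR = 3/8
Already in lowest terms.

3/8


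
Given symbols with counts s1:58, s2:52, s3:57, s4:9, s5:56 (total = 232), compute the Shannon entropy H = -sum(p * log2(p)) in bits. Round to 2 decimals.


Computing entropy H = -sum(p_i * log2(p_i)):
  s1: p = 58/232 = 0.2500, -p*log2(p) = 0.5000
  s2: p = 52/232 = 0.2241, -p*log2(p) = 0.4836
  s3: p = 57/232 = 0.2457, -p*log2(p) = 0.4975
  s4: p = 9/232 = 0.0388, -p*log2(p) = 0.1819
  s5: p = 56/232 = 0.2414, -p*log2(p) = 0.4950
H = sum of terms = 2.1580
Rounded to 2 decimals: 2.16

2.16


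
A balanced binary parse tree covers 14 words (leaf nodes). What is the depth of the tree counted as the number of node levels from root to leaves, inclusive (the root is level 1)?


In a balanced binary tree with n leaves the deepest leaf is ceil(log2(n)) edges below the root,
so counting node levels inclusive of root and leaves gives ceil(log2(n)) + 1 levels.
log2(14) = 3.8074
ceil(3.8074) = 4
levels = 4 + 1 = 5

5


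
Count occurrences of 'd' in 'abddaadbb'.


Scanning 'abddaadbb' for 'd':
  Position 2: 'd' -> MATCH (count: 1)
  Position 3: 'd' -> MATCH (count: 2)
  Position 6: 'd' -> MATCH (count: 3)
Total occurrences of 'd': 3

3


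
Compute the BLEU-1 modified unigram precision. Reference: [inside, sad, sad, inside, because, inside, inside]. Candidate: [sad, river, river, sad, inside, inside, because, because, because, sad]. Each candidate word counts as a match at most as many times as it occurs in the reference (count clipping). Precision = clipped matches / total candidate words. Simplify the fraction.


Reference word counts: {'because': 1, 'inside': 4, 'sad': 2}
Checking each candidate word (with clipping):
  'sad' -> in reference (ref count 2, used 1/2) -> match (matches: 1)
  'river' -> not in reference -> no match (matches: 1)
  'river' -> not in reference -> no match (matches: 1)
  'sad' -> in reference (ref count 2, used 2/2) -> match (matches: 2)
  'inside' -> in reference (ref count 4, used 1/4) -> match (matches: 3)
  'inside' -> in reference (ref count 4, used 2/4) -> match (matches: 4)
  'because' -> in reference (ref count 1, used 1/1) -> match (matches: 5)
  'because' -> ref count 1 already used up (1/1) -> clipped, no match (matches: 5)
  'because' -> ref count 1 already used up (1/1) -> clipped, no match (matches: 5)
  'sad' -> ref count 2 already used up (2/2) -> clipped, no match (matches: 5)
Clipped matches: 5, Candidate length: 10
Precision = 5/10 = 1/2

1/2


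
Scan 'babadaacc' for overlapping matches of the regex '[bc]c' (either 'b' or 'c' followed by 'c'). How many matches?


Pattern: [bc]c means either 'b' or 'c' followed by 'c'.
Scanning 'babadaacc' position-by-position:
  Pos 0: window 'ba' -> no
  Pos 1: window 'ab' -> no
  Pos 2: window 'ba' -> no
  Pos 3: window 'ad' -> no
  Pos 4: window 'da' -> no
  Pos 5: window 'aa' -> no
  Pos 6: window 'ac' -> no
  Pos 7: window 'cc' -> MATCH
  Pos 8: window 'c' -> no
Total matches: 1

1


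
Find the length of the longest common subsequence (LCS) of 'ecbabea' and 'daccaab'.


DP table for LCS of 'ecbabea' and 'daccaab':
       d  a  c  c  a  a  b
    0  0  0  0  0  0  0  0
  e 0  0  0  0  0  0  0  0
  c 0  0  0  1  1  1  1  1
  b 0  0  0  1  1  1  1  2
  a 0  0  1  1  1  2  2  2
  b 0  0  1  1  1  2  2  3
  e 0  0  1  1  1  2  2  3
  a 0  0  1  1  1  2  3  3
LCS: 'cab'
LCS length = 3

3


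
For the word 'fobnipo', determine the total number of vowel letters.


Scanning each character of 'fobnipo':
  Position 1: 'f' -> consonant (running count: 0)
  Position 2: 'o' -> vowel (running count: 1)
  Position 3: 'b' -> consonant (running count: 1)
  Position 4: 'n' -> consonant (running count: 1)
  Position 5: 'i' -> vowel (running count: 2)
  Position 6: 'p' -> consonant (running count: 2)
  Position 7: 'o' -> vowel (running count: 3)
Total vowels: 3

3


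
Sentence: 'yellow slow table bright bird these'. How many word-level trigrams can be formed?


Word trigrams from [6] words:
  Trigram 1: (yellow slow table)
  Trigram 2: (slow table bright)
  Trigram 3: (table bright bird)
  Trigram 4: (bright bird these)
Total word trigrams: 6 - 2 = 4

4


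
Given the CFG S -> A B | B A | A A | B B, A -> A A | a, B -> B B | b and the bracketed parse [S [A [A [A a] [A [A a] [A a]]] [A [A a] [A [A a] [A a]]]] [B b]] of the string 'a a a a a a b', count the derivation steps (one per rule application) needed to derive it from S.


Every bracketed nonterminal node [X ...] in the tree is produced by exactly one rule application.
Reading the tree off as a leftmost derivation:
  Step 1: S  =>  A B   (applied S -> A B)
  Step 2: A B  =>  A A B   (applied A -> A A)
  Step 3: A A B  =>  A A A B   (applied A -> A A)
  Step 4: A A A B  =>  a A A B   (applied A -> a)
  Step 5: a A A B  =>  a A A A B   (applied A -> A A)
  Step 6: a A A A B  =>  a a A A B   (applied A -> a)
  Step 7: a a A A B  =>  a a a A B   (applied A -> a)
  Step 8: a a a A B  =>  a a a A A B   (applied A -> A A)
  Step 9: a a a A A B  =>  a a a a A B   (applied A -> a)
  Step 10: a a a a A B  =>  a a a a A A B   (applied A -> A A)
  Step 11: a a a a A A B  =>  a a a a a A B   (applied A -> a)
  Step 12: a a a a a A B  =>  a a a a a a B   (applied A -> a)
  Step 13: a a a a a a B  =>  a a a a a a b   (applied B -> b)
Final yield: a a a a a a b
Total rewrite steps: 13

13


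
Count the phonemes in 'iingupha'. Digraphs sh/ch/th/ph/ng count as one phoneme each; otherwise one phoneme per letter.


Parsing 'iingupha' greedily, digraphs first:
  'i' -> vowel phoneme (phonemes so far: 1)
  'i' -> vowel phoneme (phonemes so far: 2)
  'ng' -> digraph (1 consonant phoneme) (phonemes so far: 3)
  'u' -> vowel phoneme (phonemes so far: 4)
  'ph' -> digraph (1 consonant phoneme) (phonemes so far: 5)
  'a' -> vowel phoneme (phonemes so far: 6)
Total phonemes: 6

6


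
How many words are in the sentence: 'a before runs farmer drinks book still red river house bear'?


Counting words by splitting on spaces:
  Word 1: 'a'
  Word 2: 'before'
  Word 3: 'runs'
  Word 4: 'farmer'
  Word 5: 'drinks'
  Word 6: 'book'
  Word 7: 'still'
  Word 8: 'red'
  Word 9: 'river'
  Word 10: 'house'
  Word 11: 'bear'
Total words: 11

11


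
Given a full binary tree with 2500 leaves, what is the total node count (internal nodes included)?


Leaf nodes (terminals): 2500
Internal nodes = n - 1 = 2500 - 1 = 2499
Total = leaves + internal = 2500 + 2499 = 4999

4999


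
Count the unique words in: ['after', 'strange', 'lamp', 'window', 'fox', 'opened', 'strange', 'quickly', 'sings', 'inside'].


Listing all tokens and tracking unique types:
  Token 1: 'after' -> NEW (unique so far: 1)
  Token 2: 'strange' -> NEW (unique so far: 2)
  Token 3: 'lamp' -> NEW (unique so far: 3)
  Token 4: 'window' -> NEW (unique so far: 4)
  Token 5: 'fox' -> NEW (unique so far: 5)
  Token 6: 'opened' -> NEW (unique so far: 6)
  Token 7: 'strange' -> duplicate (unique so far: 6)
  Token 8: 'quickly' -> NEW (unique so far: 7)
  Token 9: 'sings' -> NEW (unique so far: 8)
  Token 10: 'inside' -> NEW (unique so far: 9)
Unique types: ('after', 'fox', 'inside', 'lamp', 'opened', 'quickly', 'sings', 'strange', 'window')
Vocabulary size: 9

9


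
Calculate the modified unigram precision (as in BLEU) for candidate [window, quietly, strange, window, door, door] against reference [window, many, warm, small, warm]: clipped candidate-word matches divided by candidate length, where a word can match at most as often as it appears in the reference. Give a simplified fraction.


Reference word counts: {'many': 1, 'small': 1, 'warm': 2, 'window': 1}
Checking each candidate word (with clipping):
  'window' -> in reference (ref count 1, used 1/1) -> match (matches: 1)
  'quietly' -> not in reference -> no match (matches: 1)
  'strange' -> not in reference -> no match (matches: 1)
  'window' -> ref count 1 already used up (1/1) -> clipped, no match (matches: 1)
  'door' -> not in reference -> no match (matches: 1)
  'door' -> not in reference -> no match (matches: 1)
Clipped matches: 1, Candidate length: 6
Precision = 1/6

1/6


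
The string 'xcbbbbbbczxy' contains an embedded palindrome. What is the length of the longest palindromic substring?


Scanning 'xcbbbbbbczxy' for palindromic substrings.
Substring at positions 1-8: 'cbbbbbbc'.
Check: reverse('cbbbbbbc') = 'cbbbbbbc' -> palindrome confirmed.
Neighbouring characters ('x' / 'z') break symmetry, so it cannot extend further.
No longer palindromic substring exists; longest length = 8

8


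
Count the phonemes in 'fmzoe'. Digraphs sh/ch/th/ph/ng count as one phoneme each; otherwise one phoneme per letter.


Parsing 'fmzoe' greedily, digraphs first:
  'f' -> consonant phoneme (phonemes so far: 1)
  'm' -> consonant phoneme (phonemes so far: 2)
  'z' -> consonant phoneme (phonemes so far: 3)
  'o' -> vowel phoneme (phonemes so far: 4)
  'e' -> vowel phoneme (phonemes so far: 5)
Total phonemes: 5

5


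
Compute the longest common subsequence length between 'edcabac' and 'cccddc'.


DP table for LCS of 'edcabac' and 'cccddc':
       c  c  c  d  d  c
    0  0  0  0  0  0  0
  e 0  0  0  0  0  0  0
  d 0  0  0  0  1  1  1
  c 0  1  1  1  1  1  2
  a 0  1  1  1  1  1  2
  b 0  1  1  1  1  1  2
  a 0  1  1  1  1  1  2
  c 0  1  2  2  2  2  2
LCS: 'dc'
LCS length = 2

2


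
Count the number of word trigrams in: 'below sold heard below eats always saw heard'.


Word trigrams from [8] words:
  Trigram 1: (below sold heard)
  Trigram 2: (sold heard below)
  Trigram 3: (heard below eats)
  Trigram 4: (below eats always)
  Trigram 5: (eats always saw)
  Trigram 6: (always saw heard)
Total word trigrams: 8 - 2 = 6

6


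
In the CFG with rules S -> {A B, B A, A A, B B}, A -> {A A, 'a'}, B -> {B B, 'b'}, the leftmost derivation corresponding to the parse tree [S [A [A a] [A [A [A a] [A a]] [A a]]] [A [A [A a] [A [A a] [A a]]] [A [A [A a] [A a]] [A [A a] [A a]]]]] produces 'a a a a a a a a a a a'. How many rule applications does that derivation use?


Every bracketed nonterminal node [X ...] in the tree is produced by exactly one rule application.
Reading the tree off as a leftmost derivation:
  Step 1: S  =>  A A   (applied S -> A A)
  Step 2: A A  =>  A A A   (applied A -> A A)
  Step 3: A A A  =>  a A A   (applied A -> a)
  Step 4: a A A  =>  a A A A   (applied A -> A A)
  Step 5: a A A A  =>  a A A A A   (applied A -> A A)
  Step 6: a A A A A  =>  a a A A A   (applied A -> a)
  Step 7: a a A A A  =>  a a a A A   (applied A -> a)
  Step 8: a a a A A  =>  a a a a A   (applied A -> a)
  Step 9: a a a a A  =>  a a a a A A   (applied A -> A A)
  Step 10: a a a a A A  =>  a a a a A A A   (applied A -> A A)
  Step 11: a a a a A A A  =>  a a a a a A A   (applied A -> a)
  Step 12: a a a a a A A  =>  a a a a a A A A   (applied A -> A A)
  Step 13: a a a a a A A A  =>  a a a a a a A A   (applied A -> a)
  Step 14: a a a a a a A A  =>  a a a a a a a A   (applied A -> a)
  Step 15: a a a a a a a A  =>  a a a a a a a A A   (applied A -> A A)
  Step 16: a a a a a a a A A  =>  a a a a a a a A A A   (applied A -> A A)
  Step 17: a a a a a a a A A A  =>  a a a a a a a a A A   (applied A -> a)
  Step 18: a a a a a a a a A A  =>  a a a a a a a a a A   (applied A -> a)
  Step 19: a a a a a a a a a A  =>  a a a a a a a a a A A   (applied A -> A A)
  Step 20: a a a a a a a a a A A  =>  a a a a a a a a a a A   (applied A -> a)
  Step 21: a a a a a a a a a a A  =>  a a a a a a a a a a a   (applied A -> a)
Final yield: a a a a a a a a a a a
Total rewrite steps: 21

21


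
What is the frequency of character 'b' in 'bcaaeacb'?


Scanning 'bcaaeacb' for 'b':
  Position 0: 'b' -> MATCH (count: 1)
  Position 7: 'b' -> MATCH (count: 2)
Total occurrences of 'b': 2

2


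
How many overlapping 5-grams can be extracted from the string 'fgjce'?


String 'fgjce' has length L = 5.
Number of overlapping n-grams = L - n + 1
Substituting: 5 - 5 + 1 = 1

1


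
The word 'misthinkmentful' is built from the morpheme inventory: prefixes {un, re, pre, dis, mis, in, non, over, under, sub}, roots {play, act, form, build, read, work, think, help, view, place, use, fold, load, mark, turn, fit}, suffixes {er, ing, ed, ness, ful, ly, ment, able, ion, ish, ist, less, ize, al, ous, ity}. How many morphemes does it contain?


Segmenting 'misthinkmentful' against the inventory:
  'mis' -> prefix (morpheme 1)
  'think' -> root (morpheme 2)
  'ment' -> suffix (morpheme 3)
  'ful' -> suffix (morpheme 4)
Total morphemes: 4

4


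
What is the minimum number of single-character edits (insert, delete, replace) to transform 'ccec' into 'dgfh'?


Building DP table for s1='ccec' (len 4) and s2='dgfh' (len 4):
       d  g  f  h
    0  1  2  3  4
  c 1  1  2  3  4
  c 2  2  2  3  4
  e 3  3  3  3  4
  c 4  4  4  4  4
Edit distance = dp[4][4] = 4

4


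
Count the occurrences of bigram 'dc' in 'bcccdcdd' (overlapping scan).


Scanning 'bcccdcdd' for bigram 'dc':
  Position 0: 'bc' -> no
  Position 1: 'cc' -> no
  Position 2: 'cc' -> no
  Position 3: 'cd' -> no
  Position 4: 'dc' -> MATCH
  Position 5: 'cd' -> no
  Position 6: 'dd' -> no
Total matches: 1

1


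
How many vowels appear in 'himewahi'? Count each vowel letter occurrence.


Scanning each character of 'himewahi':
  Position 1: 'h' -> consonant (running count: 0)
  Position 2: 'i' -> vowel (running count: 1)
  Position 3: 'm' -> consonant (running count: 1)
  Position 4: 'e' -> vowel (running count: 2)
  Position 5: 'w' -> consonant (running count: 2)
  Position 6: 'a' -> vowel (running count: 3)
  Position 7: 'h' -> consonant (running count: 3)
  Position 8: 'i' -> vowel (running count: 4)
Total vowels: 4

4


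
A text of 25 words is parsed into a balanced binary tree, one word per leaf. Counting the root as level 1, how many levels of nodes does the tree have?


In a balanced binary tree with n leaves the deepest leaf is ceil(log2(n)) edges below the root,
so counting node levels inclusive of root and leaves gives ceil(log2(n)) + 1 levels.
log2(25) = 4.6439
ceil(4.6439) = 5
levels = 5 + 1 = 6

6


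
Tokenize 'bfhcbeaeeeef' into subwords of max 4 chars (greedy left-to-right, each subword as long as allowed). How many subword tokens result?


'bfhcbeaeeeef' has 12 characters.
Chunking with max size 4:
  Chunk 1: 'bfhc' (positions 0-3)
  Chunk 2: 'beae' (positions 4-7)
  Chunk 3: 'eeef' (positions 8-11)
Total chunks: ceil(12 / 4) = 3

3


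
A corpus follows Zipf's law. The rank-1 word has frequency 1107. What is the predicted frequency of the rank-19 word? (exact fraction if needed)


Zipf's law: freq(rank) = f1 / rank
f1 = 1107, rank = 19
freq = 1107 / 19
GCD(1107, 19) = 1
Simplified: 1107/19

1107/19


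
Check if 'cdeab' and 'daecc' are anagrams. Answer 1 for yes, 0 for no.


Sort characters of 'cdeab': 'abcde'
Sort characters of 'daecc': 'accde'
Sorted forms differ -> they are NOT anagrams
Result: 0

0


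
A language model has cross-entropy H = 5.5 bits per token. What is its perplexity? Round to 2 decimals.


Perplexity formula: PP = 2^H
H = 5.5
PP = 2^5.5
Decompose: 2^5.5 = 2^5 * 2^0.5 = 2^5 * sqrt(2)
2^5 = 32, sqrt(2) ~ 1.4142136
PP ~ 32 * 1.4142136 = 45.2548352
Rounded to 2 decimals: 45.25

45.25


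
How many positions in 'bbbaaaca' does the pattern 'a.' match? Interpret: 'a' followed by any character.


Pattern: a. means 'a' followed by any character.
Scanning 'bbbaaaca' position-by-position:
  Pos 0: window 'bb' -> no
  Pos 1: window 'bb' -> no
  Pos 2: window 'ba' -> no
  Pos 3: window 'aa' -> MATCH
  Pos 4: window 'aa' -> MATCH
  Pos 5: window 'ac' -> MATCH
  Pos 6: window 'ca' -> no
  Pos 7: window 'a' -> no
Total matches: 3

3


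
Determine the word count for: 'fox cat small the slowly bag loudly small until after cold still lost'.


Counting words by splitting on spaces:
  Word 1: 'fox'
  Word 2: 'cat'
  Word 3: 'small'
  Word 4: 'the'
  Word 5: 'slowly'
  Word 6: 'bag'
  Word 7: 'loudly'
  Word 8: 'small'
  Word 9: 'until'
  Word 10: 'after'
  Word 11: 'cold'
  Word 12: 'still'
  Word 13: 'lost'
Total words: 13

13


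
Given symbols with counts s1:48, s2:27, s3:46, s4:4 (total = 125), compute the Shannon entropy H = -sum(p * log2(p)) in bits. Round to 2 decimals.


Computing entropy H = -sum(p_i * log2(p_i)):
  s1: p = 48/125 = 0.3840, -p*log2(p) = 0.5302
  s2: p = 27/125 = 0.2160, -p*log2(p) = 0.4776
  s3: p = 46/125 = 0.3680, -p*log2(p) = 0.5307
  s4: p = 4/125 = 0.0320, -p*log2(p) = 0.1589
H = sum of terms = 1.6974
Rounded to 2 decimals: 1.70

1.70


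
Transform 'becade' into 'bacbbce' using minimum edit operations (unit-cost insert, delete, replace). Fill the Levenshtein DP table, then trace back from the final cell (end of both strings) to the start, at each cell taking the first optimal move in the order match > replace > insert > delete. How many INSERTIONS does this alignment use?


Edit distance = 4. Backtracking from cell (6, 7) with preference match > replace > insert > delete,
then listing the resulting alignment 'becade' -> 'bacbbce' left to right:
  Step 1: keep 'b'
  Step 2: replace e->a
  Step 3: keep 'c'
  Step 4: insert 'b' [insertion #1]
  Step 5: replace a->b
  Step 6: replace d->c
  Step 7: keep 'e'
Total insertions: 1

1


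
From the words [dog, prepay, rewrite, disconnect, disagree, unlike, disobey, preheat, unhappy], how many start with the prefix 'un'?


Checking each word for prefix 'un':
  'dog' -> no (count: 0)
  'prepay' -> no (count: 0)
  'rewrite' -> no (count: 0)
  'disconnect' -> no (count: 0)
  'disagree' -> no (count: 0)
  'unlike' -> YES, starts with 'un' (count: 1)
  'disobey' -> no (count: 1)
  'preheat' -> no (count: 1)
  'unhappy' -> YES, starts with 'un' (count: 2)
Total with prefix 'un': 2

2


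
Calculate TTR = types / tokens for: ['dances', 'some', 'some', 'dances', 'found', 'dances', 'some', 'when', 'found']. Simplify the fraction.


Tokens: 9
Unique types: ('dances', 'found', 'some', 'when') = 4
TTR = 4/9
Already in lowest terms.

4/9


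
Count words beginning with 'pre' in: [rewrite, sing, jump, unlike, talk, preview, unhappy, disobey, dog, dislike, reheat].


Checking each word for prefix 'pre':
  'rewrite' -> no (count: 0)
  'sing' -> no (count: 0)
  'jump' -> no (count: 0)
  'unlike' -> no (count: 0)
  'talk' -> no (count: 0)
  'preview' -> YES, starts with 'pre' (count: 1)
  'unhappy' -> no (count: 1)
  'disobey' -> no (count: 1)
  'dog' -> no (count: 1)
  'dislike' -> no (count: 1)
  'reheat' -> no (count: 1)
Total with prefix 'pre': 1

1


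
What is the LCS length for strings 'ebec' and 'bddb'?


DP table for LCS of 'ebec' and 'bddb':
       b  d  d  b
    0  0  0  0  0
  e 0  0  0  0  0
  b 0  1  1  1  1
  e 0  1  1  1  1
  c 0  1  1  1  1
LCS: 'b'
LCS length = 1

1


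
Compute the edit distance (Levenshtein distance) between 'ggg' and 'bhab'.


Building DP table for s1='ggg' (len 3) and s2='bhab' (len 4):
       b  h  a  b
    0  1  2  3  4
  g 1  1  2  3  4
  g 2  2  2  3  4
  g 3  3  3  3  4
Edit distance = dp[3][4] = 4

4


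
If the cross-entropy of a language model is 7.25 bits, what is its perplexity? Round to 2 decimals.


Perplexity formula: PP = 2^H
H = 7.25
PP = 2^7.25
Decompose: 2^7.25 = 2^7 * 2^0.25
2^7 = 128, 2^0.25 ~ 1.1892071
PP ~ 128 * 1.1892071 = 152.2185088
Rounded to 2 decimals: 152.22

152.22


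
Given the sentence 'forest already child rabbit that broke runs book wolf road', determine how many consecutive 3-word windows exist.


Word trigrams from [10] words:
  Trigram 1: (forest already child)
  Trigram 2: (already child rabbit)
  Trigram 3: (child rabbit that)
  Trigram 4: (rabbit that broke)
  Trigram 5: (that broke runs)
  Trigram 6: (broke runs book)
  Trigram 7: (runs book wolf)
  Trigram 8: (book wolf road)
Total word trigrams: 10 - 2 = 8

8


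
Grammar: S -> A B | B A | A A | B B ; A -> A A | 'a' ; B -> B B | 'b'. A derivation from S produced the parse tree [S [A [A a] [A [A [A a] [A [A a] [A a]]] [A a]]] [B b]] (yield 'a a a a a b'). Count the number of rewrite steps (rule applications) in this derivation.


Every bracketed nonterminal node [X ...] in the tree is produced by exactly one rule application.
Reading the tree off as a leftmost derivation:
  Step 1: S  =>  A B   (applied S -> A B)
  Step 2: A B  =>  A A B   (applied A -> A A)
  Step 3: A A B  =>  a A B   (applied A -> a)
  Step 4: a A B  =>  a A A B   (applied A -> A A)
  Step 5: a A A B  =>  a A A A B   (applied A -> A A)
  Step 6: a A A A B  =>  a a A A B   (applied A -> a)
  Step 7: a a A A B  =>  a a A A A B   (applied A -> A A)
  Step 8: a a A A A B  =>  a a a A A B   (applied A -> a)
  Step 9: a a a A A B  =>  a a a a A B   (applied A -> a)
  Step 10: a a a a A B  =>  a a a a a B   (applied A -> a)
  Step 11: a a a a a B  =>  a a a a a b   (applied B -> b)
Final yield: a a a a a b
Total rewrite steps: 11

11


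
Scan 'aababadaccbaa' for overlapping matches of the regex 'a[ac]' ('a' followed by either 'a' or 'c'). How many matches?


Pattern: a[ac] means 'a' followed by either 'a' or 'c'.
Scanning 'aababadaccbaa' position-by-position:
  Pos 0: window 'aa' -> MATCH
  Pos 1: window 'ab' -> no
  Pos 2: window 'ba' -> no
  Pos 3: window 'ab' -> no
  Pos 4: window 'ba' -> no
  Pos 5: window 'ad' -> no
  Pos 6: window 'da' -> no
  Pos 7: window 'ac' -> MATCH
  Pos 8: window 'cc' -> no
  Pos 9: window 'cb' -> no
  Pos 10: window 'ba' -> no
  Pos 11: window 'aa' -> MATCH
  Pos 12: window 'a' -> no
Total matches: 3

3


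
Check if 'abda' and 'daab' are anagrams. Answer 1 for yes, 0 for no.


Sort characters of 'abda': 'aabd'
Sort characters of 'daab': 'aabd'
Sorted forms match -> they ARE anagrams
Result: 1

1


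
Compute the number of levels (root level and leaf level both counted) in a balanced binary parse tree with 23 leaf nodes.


In a balanced binary tree with n leaves the deepest leaf is ceil(log2(n)) edges below the root,
so counting node levels inclusive of root and leaves gives ceil(log2(n)) + 1 levels.
log2(23) = 4.5236
ceil(4.5236) = 5
levels = 5 + 1 = 6

6


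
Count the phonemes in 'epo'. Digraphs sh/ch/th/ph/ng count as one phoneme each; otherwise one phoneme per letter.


Parsing 'epo' greedily, digraphs first:
  'e' -> vowel phoneme (phonemes so far: 1)
  'p' -> consonant phoneme (phonemes so far: 2)
  'o' -> vowel phoneme (phonemes so far: 3)
Total phonemes: 3

3


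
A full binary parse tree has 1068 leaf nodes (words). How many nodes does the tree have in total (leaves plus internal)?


Leaf nodes (terminals): 1068
Internal nodes = n - 1 = 1068 - 1 = 1067
Total = leaves + internal = 1068 + 1067 = 2135

2135


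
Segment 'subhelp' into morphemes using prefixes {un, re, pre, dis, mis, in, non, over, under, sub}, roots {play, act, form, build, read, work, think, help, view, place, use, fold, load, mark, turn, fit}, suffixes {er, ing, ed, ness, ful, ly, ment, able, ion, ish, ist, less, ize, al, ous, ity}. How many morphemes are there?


Segmenting 'subhelp' against the inventory:
  'sub' -> prefix (morpheme 1)
  'help' -> root (morpheme 2)
Total morphemes: 2

2


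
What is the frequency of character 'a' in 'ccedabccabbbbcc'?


Scanning 'ccedabccabbbbcc' for 'a':
  Position 4: 'a' -> MATCH (count: 1)
  Position 8: 'a' -> MATCH (count: 2)
Total occurrences of 'a': 2

2


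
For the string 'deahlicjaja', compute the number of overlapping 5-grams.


String 'deahlicjaja' has length L = 11.
Number of overlapping n-grams = L - n + 1
Substituting: 11 - 5 + 1 = 7

7


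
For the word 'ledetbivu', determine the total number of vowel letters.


Scanning each character of 'ledetbivu':
  Position 1: 'l' -> consonant (running count: 0)
  Position 2: 'e' -> vowel (running count: 1)
  Position 3: 'd' -> consonant (running count: 1)
  Position 4: 'e' -> vowel (running count: 2)
  Position 5: 't' -> consonant (running count: 2)
  Position 6: 'b' -> consonant (running count: 2)
  Position 7: 'i' -> vowel (running count: 3)
  Position 8: 'v' -> consonant (running count: 3)
  Position 9: 'u' -> vowel (running count: 4)
Total vowels: 4

4


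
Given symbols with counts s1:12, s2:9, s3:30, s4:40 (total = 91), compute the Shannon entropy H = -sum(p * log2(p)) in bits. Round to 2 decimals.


Computing entropy H = -sum(p_i * log2(p_i)):
  s1: p = 12/91 = 0.1319, -p*log2(p) = 0.3854
  s2: p = 9/91 = 0.0989, -p*log2(p) = 0.3301
  s3: p = 30/91 = 0.3297, -p*log2(p) = 0.5278
  s4: p = 40/91 = 0.4396, -p*log2(p) = 0.5213
H = sum of terms = 1.7646
Rounded to 2 decimals: 1.76

1.76


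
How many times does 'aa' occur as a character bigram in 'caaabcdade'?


Scanning 'caaabcdade' for bigram 'aa':
  Position 0: 'ca' -> no
  Position 1: 'aa' -> MATCH
  Position 2: 'aa' -> MATCH
  Position 3: 'ab' -> no
  Position 4: 'bc' -> no
  Position 5: 'cd' -> no
  Position 6: 'da' -> no
  Position 7: 'ad' -> no
  Position 8: 'de' -> no
Total matches: 2

2


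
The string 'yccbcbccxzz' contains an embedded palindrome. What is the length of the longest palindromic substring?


Scanning 'yccbcbccxzz' for palindromic substrings.
Substring at positions 1-7: 'ccbcbcc'.
Check: reverse('ccbcbcc') = 'ccbcbcc' -> palindrome confirmed.
Neighbouring characters ('y' / 'x') break symmetry, so it cannot extend further.
No longer palindromic substring exists; longest length = 7

7


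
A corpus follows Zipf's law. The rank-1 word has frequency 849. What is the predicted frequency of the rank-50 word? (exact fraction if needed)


Zipf's law: freq(rank) = f1 / rank
f1 = 849, rank = 50
freq = 849 / 50
GCD(849, 50) = 1
Simplified: 849/50

849/50


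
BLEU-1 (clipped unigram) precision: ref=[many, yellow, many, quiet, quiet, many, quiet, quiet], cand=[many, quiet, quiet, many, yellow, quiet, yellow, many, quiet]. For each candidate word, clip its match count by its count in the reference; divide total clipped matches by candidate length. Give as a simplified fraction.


Reference word counts: {'many': 3, 'quiet': 4, 'yellow': 1}
Checking each candidate word (with clipping):
  'many' -> in reference (ref count 3, used 1/3) -> match (matches: 1)
  'quiet' -> in reference (ref count 4, used 1/4) -> match (matches: 2)
  'quiet' -> in reference (ref count 4, used 2/4) -> match (matches: 3)
  'many' -> in reference (ref count 3, used 2/3) -> match (matches: 4)
  'yellow' -> in reference (ref count 1, used 1/1) -> match (matches: 5)
  'quiet' -> in reference (ref count 4, used 3/4) -> match (matches: 6)
  'yellow' -> ref count 1 already used up (1/1) -> clipped, no match (matches: 6)
  'many' -> in reference (ref count 3, used 3/3) -> match (matches: 7)
  'quiet' -> in reference (ref count 4, used 4/4) -> match (matches: 8)
Clipped matches: 8, Candidate length: 9
Precision = 8/9

8/9


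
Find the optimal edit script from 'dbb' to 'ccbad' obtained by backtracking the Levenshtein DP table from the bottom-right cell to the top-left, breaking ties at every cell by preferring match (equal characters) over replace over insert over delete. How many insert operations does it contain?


Edit distance = 4. Backtracking from cell (3, 5) with preference match > replace > insert > delete,
then listing the resulting alignment 'dbb' -> 'ccbad' left to right:
  Step 1: insert 'c' [insertion #1]
  Step 2: replace d->c
  Step 3: keep 'b'
  Step 4: insert 'a' [insertion #2]
  Step 5: replace b->d
Total insertions: 2

2


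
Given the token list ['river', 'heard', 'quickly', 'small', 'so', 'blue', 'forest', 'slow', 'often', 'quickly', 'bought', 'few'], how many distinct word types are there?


Listing all tokens and tracking unique types:
  Token 1: 'river' -> NEW (unique so far: 1)
  Token 2: 'heard' -> NEW (unique so far: 2)
  Token 3: 'quickly' -> NEW (unique so far: 3)
  Token 4: 'small' -> NEW (unique so far: 4)
  Token 5: 'so' -> NEW (unique so far: 5)
  Token 6: 'blue' -> NEW (unique so far: 6)
  Token 7: 'forest' -> NEW (unique so far: 7)
  Token 8: 'slow' -> NEW (unique so far: 8)
  Token 9: 'often' -> NEW (unique so far: 9)
  Token 10: 'quickly' -> duplicate (unique so far: 9)
  Token 11: 'bought' -> NEW (unique so far: 10)
  Token 12: 'few' -> NEW (unique so far: 11)
Unique types: ('blue', 'bought', 'few', 'forest', 'heard', 'often', 'quickly', 'river', 'slow', 'small', 'so')
Vocabulary size: 11

11


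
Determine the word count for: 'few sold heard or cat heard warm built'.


Counting words by splitting on spaces:
  Word 1: 'few'
  Word 2: 'sold'
  Word 3: 'heard'
  Word 4: 'or'
  Word 5: 'cat'
  Word 6: 'heard'
  Word 7: 'warm'
  Word 8: 'built'
Total words: 8

8


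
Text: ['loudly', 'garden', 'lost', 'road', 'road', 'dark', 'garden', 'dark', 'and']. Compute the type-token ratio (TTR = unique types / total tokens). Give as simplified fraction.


Tokens: 9
Unique types: ('and', 'dark', 'garden', 'lost', 'loudly', 'road') = 6
TTR = 6/9
Simplify: divide both by 3 -> 2/3
TTR = 2/3

2/3


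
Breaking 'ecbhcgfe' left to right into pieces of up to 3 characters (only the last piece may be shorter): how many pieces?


'ecbhcgfe' has 8 characters.
Chunking with max size 3:
  Chunk 1: 'ecb' (positions 0-2)
  Chunk 2: 'hcg' (positions 3-5)
  Chunk 3: 'fe' (positions 6-7)
Total chunks: ceil(8 / 3) = 3

3


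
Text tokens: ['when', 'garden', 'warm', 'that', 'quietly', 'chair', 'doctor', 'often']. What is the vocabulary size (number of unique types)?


Listing all tokens and tracking unique types:
  Token 1: 'when' -> NEW (unique so far: 1)
  Token 2: 'garden' -> NEW (unique so far: 2)
  Token 3: 'warm' -> NEW (unique so far: 3)
  Token 4: 'that' -> NEW (unique so far: 4)
  Token 5: 'quietly' -> NEW (unique so far: 5)
  Token 6: 'chair' -> NEW (unique so far: 6)
  Token 7: 'doctor' -> NEW (unique so far: 7)
  Token 8: 'often' -> NEW (unique so far: 8)
Unique types: ('chair', 'doctor', 'garden', 'often', 'quietly', 'that', 'warm', 'when')
Vocabulary size: 8

8
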